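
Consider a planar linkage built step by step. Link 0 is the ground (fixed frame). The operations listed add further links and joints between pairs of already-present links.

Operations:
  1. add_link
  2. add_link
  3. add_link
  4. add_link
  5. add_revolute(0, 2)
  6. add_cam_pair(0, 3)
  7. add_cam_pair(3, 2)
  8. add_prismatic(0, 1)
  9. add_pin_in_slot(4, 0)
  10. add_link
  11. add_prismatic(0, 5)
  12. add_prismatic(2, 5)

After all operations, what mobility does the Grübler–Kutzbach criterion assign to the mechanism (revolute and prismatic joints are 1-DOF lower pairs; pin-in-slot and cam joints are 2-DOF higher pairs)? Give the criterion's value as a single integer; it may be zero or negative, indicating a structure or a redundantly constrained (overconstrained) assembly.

link 0 = ground. State L|J1|J2 = 1|0|0
+link1  2|0|0
+link2  3|0|0
+link3  4|0|0
+link4  5|0|0
R(0,2) f=1→J1  5|1|0
C(0,3) f=2→J2  5|1|1
C(3,2) f=2→J2  5|1|2
P(0,1) f=1→J1  5|2|2
PS(4,0) f=2→J2  5|2|3
+link5  6|2|3
P(0,5) f=1→J1  6|3|3
P(2,5) f=1→J1  6|4|3
M = 3(6−1)−2·4−3 = 15−8−3 = 4

M = 4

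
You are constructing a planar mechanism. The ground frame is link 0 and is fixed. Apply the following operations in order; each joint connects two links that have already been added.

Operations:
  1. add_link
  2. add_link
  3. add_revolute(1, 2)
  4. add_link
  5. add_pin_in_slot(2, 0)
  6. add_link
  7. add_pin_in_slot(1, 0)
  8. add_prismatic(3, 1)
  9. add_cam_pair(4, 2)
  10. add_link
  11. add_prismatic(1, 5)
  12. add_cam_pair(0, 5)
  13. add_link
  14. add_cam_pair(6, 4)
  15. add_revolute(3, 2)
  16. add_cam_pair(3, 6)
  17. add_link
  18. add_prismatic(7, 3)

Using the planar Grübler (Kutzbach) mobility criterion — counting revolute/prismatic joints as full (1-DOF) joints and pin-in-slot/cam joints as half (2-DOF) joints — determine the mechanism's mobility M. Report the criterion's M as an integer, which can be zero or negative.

M = 5

[1;0;0] (link 0 is ground)
L+ [2;0;0]
L+ [3;0;0]
R(1,2)∈J1 [3;1;0]
L+ [4;1;0]
PS(2,0)∈J2 [4;1;1]
L+ [5;1;1]
PS(1,0)∈J2 [5;1;2]
P(3,1)∈J1 [5;2;2]
C(4,2)∈J2 [5;2;3]
L+ [6;2;3]
P(1,5)∈J1 [6;3;3]
C(0,5)∈J2 [6;3;4]
L+ [7;3;4]
C(6,4)∈J2 [7;3;5]
R(3,2)∈J1 [7;4;5]
C(3,6)∈J2 [7;4;6]
L+ [8;4;6]
P(7,3)∈J1 [8;5;6]
mobility = 21 − 10 − 6 = 5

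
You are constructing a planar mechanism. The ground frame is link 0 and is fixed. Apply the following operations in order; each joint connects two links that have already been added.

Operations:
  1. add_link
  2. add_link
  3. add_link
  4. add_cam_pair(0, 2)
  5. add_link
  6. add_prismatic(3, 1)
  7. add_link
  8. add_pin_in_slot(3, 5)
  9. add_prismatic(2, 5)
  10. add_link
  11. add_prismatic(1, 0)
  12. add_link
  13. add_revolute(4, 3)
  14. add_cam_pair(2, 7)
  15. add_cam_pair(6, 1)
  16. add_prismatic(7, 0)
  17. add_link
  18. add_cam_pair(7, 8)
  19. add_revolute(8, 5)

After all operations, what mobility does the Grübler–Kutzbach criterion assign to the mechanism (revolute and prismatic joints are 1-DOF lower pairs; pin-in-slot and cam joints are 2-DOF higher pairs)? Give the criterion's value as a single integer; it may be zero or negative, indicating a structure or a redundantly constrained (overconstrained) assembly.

M = 7

(L,J1,J2)=(1,0,0); link0 fixed
link1: (2,0,0)
link2: (3,0,0)
link3: (4,0,0)
C 0-2 [J2]: (4,0,1)
link4: (5,0,1)
P 3-1 [J1]: (5,1,1)
link5: (6,1,1)
PS 3-5 [J2]: (6,1,2)
P 2-5 [J1]: (6,2,2)
link6: (7,2,2)
P 1-0 [J1]: (7,3,2)
link7: (8,3,2)
R 4-3 [J1]: (8,4,2)
C 2-7 [J2]: (8,4,3)
C 6-1 [J2]: (8,4,4)
P 7-0 [J1]: (8,5,4)
link8: (9,5,4)
C 7-8 [J2]: (9,5,5)
R 8-5 [J1]: (9,6,5)
Grübler: 3·8 − 2·6 − 5 = 7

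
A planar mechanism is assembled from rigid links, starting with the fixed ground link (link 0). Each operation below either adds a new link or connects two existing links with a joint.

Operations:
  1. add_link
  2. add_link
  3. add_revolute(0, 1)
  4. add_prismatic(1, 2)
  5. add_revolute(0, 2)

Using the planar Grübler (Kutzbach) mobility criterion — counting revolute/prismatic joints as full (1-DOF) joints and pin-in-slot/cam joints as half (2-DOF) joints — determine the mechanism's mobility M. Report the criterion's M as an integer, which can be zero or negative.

M = 0

ground; <1,0,0>
#1 <2,0,0>
#2 <3,0,0>
R:0↔1 J1 <3,1,0>
P:1↔2 J1 <3,2,0>
R:0↔2 J1 <3,3,0>
3×2 − 2×3 − 1×0 = 0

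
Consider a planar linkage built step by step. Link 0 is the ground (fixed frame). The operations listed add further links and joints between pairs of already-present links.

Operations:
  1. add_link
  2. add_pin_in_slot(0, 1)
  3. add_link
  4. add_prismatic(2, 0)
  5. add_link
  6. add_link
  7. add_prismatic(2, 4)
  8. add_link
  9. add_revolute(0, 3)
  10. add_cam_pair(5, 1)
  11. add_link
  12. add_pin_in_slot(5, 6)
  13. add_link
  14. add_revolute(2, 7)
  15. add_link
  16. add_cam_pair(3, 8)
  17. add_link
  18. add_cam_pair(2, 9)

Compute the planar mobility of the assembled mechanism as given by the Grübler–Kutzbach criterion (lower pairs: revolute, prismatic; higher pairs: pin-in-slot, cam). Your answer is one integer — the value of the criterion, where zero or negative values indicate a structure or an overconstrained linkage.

M = 14

[1;0;0] (link 0 is ground)
L+ [2;0;0]
PS(0,1)∈J2 [2;0;1]
L+ [3;0;1]
P(2,0)∈J1 [3;1;1]
L+ [4;1;1]
L+ [5;1;1]
P(2,4)∈J1 [5;2;1]
L+ [6;2;1]
R(0,3)∈J1 [6;3;1]
C(5,1)∈J2 [6;3;2]
L+ [7;3;2]
PS(5,6)∈J2 [7;3;3]
L+ [8;3;3]
R(2,7)∈J1 [8;4;3]
L+ [9;4;3]
C(3,8)∈J2 [9;4;4]
L+ [10;4;4]
C(2,9)∈J2 [10;4;5]
mobility = 27 − 8 − 5 = 14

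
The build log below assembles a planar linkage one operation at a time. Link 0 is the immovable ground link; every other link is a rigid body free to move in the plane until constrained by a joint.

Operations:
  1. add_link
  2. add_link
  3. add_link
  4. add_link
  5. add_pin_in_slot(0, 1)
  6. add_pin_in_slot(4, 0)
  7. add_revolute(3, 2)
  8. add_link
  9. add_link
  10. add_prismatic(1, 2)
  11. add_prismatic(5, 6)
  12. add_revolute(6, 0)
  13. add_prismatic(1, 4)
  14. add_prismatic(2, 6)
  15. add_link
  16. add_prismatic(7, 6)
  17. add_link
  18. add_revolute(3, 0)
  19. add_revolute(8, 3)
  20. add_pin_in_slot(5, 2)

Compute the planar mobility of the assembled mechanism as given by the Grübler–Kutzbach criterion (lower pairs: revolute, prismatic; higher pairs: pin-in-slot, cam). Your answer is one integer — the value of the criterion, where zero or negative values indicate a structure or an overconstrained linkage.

ground; <1,0,0>
#1 <2,0,0>
#2 <3,0,0>
#3 <4,0,0>
#4 <5,0,0>
PS:0↔1 J2 <5,0,1>
PS:4↔0 J2 <5,0,2>
R:3↔2 J1 <5,1,2>
#5 <6,1,2>
#6 <7,1,2>
P:1↔2 J1 <7,2,2>
P:5↔6 J1 <7,3,2>
R:6↔0 J1 <7,4,2>
P:1↔4 J1 <7,5,2>
P:2↔6 J1 <7,6,2>
#7 <8,6,2>
P:7↔6 J1 <8,7,2>
#8 <9,7,2>
R:3↔0 J1 <9,8,2>
R:8↔3 J1 <9,9,2>
PS:5↔2 J2 <9,9,3>
3×8 − 2×9 − 1×3 = 3

M = 3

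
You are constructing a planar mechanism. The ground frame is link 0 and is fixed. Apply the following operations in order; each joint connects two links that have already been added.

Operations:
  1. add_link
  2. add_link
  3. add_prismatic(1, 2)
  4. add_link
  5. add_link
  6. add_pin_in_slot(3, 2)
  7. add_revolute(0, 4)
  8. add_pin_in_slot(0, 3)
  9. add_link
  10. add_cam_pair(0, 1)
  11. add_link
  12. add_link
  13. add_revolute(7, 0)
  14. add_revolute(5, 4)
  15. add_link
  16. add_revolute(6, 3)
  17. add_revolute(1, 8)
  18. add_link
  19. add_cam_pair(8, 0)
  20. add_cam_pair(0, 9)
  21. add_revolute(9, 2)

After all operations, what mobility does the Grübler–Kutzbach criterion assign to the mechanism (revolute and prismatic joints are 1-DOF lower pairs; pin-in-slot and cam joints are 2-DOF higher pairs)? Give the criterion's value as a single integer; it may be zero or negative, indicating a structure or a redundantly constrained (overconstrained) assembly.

M = 8

[1;0;0] (link 0 is ground)
L+ [2;0;0]
L+ [3;0;0]
P(1,2)∈J1 [3;1;0]
L+ [4;1;0]
L+ [5;1;0]
PS(3,2)∈J2 [5;1;1]
R(0,4)∈J1 [5;2;1]
PS(0,3)∈J2 [5;2;2]
L+ [6;2;2]
C(0,1)∈J2 [6;2;3]
L+ [7;2;3]
L+ [8;2;3]
R(7,0)∈J1 [8;3;3]
R(5,4)∈J1 [8;4;3]
L+ [9;4;3]
R(6,3)∈J1 [9;5;3]
R(1,8)∈J1 [9;6;3]
L+ [10;6;3]
C(8,0)∈J2 [10;6;4]
C(0,9)∈J2 [10;6;5]
R(9,2)∈J1 [10;7;5]
mobility = 27 − 14 − 5 = 8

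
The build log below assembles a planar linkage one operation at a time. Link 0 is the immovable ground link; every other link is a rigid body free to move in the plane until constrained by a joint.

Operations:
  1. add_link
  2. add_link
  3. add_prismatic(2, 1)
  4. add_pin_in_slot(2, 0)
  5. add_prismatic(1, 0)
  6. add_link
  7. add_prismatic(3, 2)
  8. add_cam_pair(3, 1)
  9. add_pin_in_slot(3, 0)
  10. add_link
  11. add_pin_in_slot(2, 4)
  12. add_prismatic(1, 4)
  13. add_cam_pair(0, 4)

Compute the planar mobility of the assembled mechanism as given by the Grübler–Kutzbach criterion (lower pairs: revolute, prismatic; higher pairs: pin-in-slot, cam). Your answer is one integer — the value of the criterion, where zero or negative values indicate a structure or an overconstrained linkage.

[1;0;0] (link 0 is ground)
L+ [2;0;0]
L+ [3;0;0]
P(2,1)∈J1 [3;1;0]
PS(2,0)∈J2 [3;1;1]
P(1,0)∈J1 [3;2;1]
L+ [4;2;1]
P(3,2)∈J1 [4;3;1]
C(3,1)∈J2 [4;3;2]
PS(3,0)∈J2 [4;3;3]
L+ [5;3;3]
PS(2,4)∈J2 [5;3;4]
P(1,4)∈J1 [5;4;4]
C(0,4)∈J2 [5;4;5]
mobility = 12 − 8 − 5 = -1

M = -1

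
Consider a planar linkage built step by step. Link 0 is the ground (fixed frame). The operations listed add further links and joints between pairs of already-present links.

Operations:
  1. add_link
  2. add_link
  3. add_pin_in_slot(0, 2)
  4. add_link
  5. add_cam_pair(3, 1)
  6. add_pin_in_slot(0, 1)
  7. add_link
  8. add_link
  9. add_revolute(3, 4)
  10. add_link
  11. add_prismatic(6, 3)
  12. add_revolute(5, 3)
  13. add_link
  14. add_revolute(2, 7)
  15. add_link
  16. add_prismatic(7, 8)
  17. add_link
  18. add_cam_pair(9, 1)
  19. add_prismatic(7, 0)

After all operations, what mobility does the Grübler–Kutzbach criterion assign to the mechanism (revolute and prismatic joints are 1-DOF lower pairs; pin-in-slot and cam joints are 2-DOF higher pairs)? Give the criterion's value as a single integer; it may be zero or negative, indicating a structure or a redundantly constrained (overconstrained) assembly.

M = 11

ground; <1,0,0>
#1 <2,0,0>
#2 <3,0,0>
PS:0↔2 J2 <3,0,1>
#3 <4,0,1>
C:3↔1 J2 <4,0,2>
PS:0↔1 J2 <4,0,3>
#4 <5,0,3>
#5 <6,0,3>
R:3↔4 J1 <6,1,3>
#6 <7,1,3>
P:6↔3 J1 <7,2,3>
R:5↔3 J1 <7,3,3>
#7 <8,3,3>
R:2↔7 J1 <8,4,3>
#8 <9,4,3>
P:7↔8 J1 <9,5,3>
#9 <10,5,3>
C:9↔1 J2 <10,5,4>
P:7↔0 J1 <10,6,4>
3×9 − 2×6 − 1×4 = 11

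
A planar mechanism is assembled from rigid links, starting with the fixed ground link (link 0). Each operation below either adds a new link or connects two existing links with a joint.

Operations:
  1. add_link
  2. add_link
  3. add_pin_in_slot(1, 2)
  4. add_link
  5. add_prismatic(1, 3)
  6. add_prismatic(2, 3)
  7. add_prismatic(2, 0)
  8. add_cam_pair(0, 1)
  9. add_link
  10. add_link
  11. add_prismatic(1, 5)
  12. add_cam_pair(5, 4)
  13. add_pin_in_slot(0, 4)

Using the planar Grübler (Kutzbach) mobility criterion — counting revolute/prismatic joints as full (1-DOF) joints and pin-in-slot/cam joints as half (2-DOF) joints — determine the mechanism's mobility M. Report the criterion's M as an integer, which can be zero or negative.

M = 3

(L,J1,J2)=(1,0,0); link0 fixed
link1: (2,0,0)
link2: (3,0,0)
PS 1-2 [J2]: (3,0,1)
link3: (4,0,1)
P 1-3 [J1]: (4,1,1)
P 2-3 [J1]: (4,2,1)
P 2-0 [J1]: (4,3,1)
C 0-1 [J2]: (4,3,2)
link4: (5,3,2)
link5: (6,3,2)
P 1-5 [J1]: (6,4,2)
C 5-4 [J2]: (6,4,3)
PS 0-4 [J2]: (6,4,4)
Grübler: 3·5 − 2·4 − 4 = 3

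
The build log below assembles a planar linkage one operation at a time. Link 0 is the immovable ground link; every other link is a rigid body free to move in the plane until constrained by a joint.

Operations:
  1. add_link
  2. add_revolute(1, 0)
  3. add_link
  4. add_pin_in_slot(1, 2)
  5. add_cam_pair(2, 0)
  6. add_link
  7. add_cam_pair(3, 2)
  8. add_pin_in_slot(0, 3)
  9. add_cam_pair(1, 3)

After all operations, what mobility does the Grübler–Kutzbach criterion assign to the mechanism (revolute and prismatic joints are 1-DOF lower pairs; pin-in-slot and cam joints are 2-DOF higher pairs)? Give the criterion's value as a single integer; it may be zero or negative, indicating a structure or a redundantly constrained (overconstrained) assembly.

M = 2

link 0 = ground. State L|J1|J2 = 1|0|0
+link1  2|0|0
R(1,0) f=1→J1  2|1|0
+link2  3|1|0
PS(1,2) f=2→J2  3|1|1
C(2,0) f=2→J2  3|1|2
+link3  4|1|2
C(3,2) f=2→J2  4|1|3
PS(0,3) f=2→J2  4|1|4
C(1,3) f=2→J2  4|1|5
M = 3(4−1)−2·1−5 = 9−2−5 = 2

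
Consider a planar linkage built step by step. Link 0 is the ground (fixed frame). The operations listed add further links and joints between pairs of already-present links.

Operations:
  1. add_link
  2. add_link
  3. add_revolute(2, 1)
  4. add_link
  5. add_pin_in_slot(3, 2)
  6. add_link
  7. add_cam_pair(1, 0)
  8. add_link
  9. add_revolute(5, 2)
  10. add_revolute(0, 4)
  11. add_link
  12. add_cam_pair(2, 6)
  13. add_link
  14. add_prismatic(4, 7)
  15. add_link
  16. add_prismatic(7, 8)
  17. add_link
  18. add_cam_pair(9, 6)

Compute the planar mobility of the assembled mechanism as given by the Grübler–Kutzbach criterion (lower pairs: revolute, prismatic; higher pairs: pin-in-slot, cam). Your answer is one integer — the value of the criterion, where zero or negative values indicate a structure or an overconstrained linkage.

M = 13

L=1 J1=0 J2=0
add link → L=2 J1=0 J2=0
add link → L=3 J1=0 J2=0
R@2,1 dof=1 J1 → L=3 J1=1 J2=0
add link → L=4 J1=1 J2=0
PS@3,2 dof=2 J2 → L=4 J1=1 J2=1
add link → L=5 J1=1 J2=1
C@1,0 dof=2 J2 → L=5 J1=1 J2=2
add link → L=6 J1=1 J2=2
R@5,2 dof=1 J1 → L=6 J1=2 J2=2
R@0,4 dof=1 J1 → L=6 J1=3 J2=2
add link → L=7 J1=3 J2=2
C@2,6 dof=2 J2 → L=7 J1=3 J2=3
add link → L=8 J1=3 J2=3
P@4,7 dof=1 J1 → L=8 J1=4 J2=3
add link → L=9 J1=4 J2=3
P@7,8 dof=1 J1 → L=9 J1=5 J2=3
add link → L=10 J1=5 J2=3
C@9,6 dof=2 J2 → L=10 J1=5 J2=4
M=3(L−1)−2J1−J2=3·9−2·5−4=13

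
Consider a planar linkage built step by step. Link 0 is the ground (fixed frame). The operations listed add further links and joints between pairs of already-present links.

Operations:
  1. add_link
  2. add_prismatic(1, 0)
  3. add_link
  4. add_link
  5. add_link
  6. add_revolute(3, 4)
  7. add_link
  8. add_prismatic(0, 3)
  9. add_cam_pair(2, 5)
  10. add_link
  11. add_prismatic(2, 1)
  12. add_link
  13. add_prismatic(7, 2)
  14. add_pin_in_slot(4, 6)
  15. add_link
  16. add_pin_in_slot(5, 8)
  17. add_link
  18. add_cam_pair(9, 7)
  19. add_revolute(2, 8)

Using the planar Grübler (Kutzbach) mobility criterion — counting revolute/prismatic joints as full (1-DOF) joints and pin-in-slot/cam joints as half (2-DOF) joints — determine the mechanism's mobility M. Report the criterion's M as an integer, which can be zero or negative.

M = 11

[1;0;0] (link 0 is ground)
L+ [2;0;0]
P(1,0)∈J1 [2;1;0]
L+ [3;1;0]
L+ [4;1;0]
L+ [5;1;0]
R(3,4)∈J1 [5;2;0]
L+ [6;2;0]
P(0,3)∈J1 [6;3;0]
C(2,5)∈J2 [6;3;1]
L+ [7;3;1]
P(2,1)∈J1 [7;4;1]
L+ [8;4;1]
P(7,2)∈J1 [8;5;1]
PS(4,6)∈J2 [8;5;2]
L+ [9;5;2]
PS(5,8)∈J2 [9;5;3]
L+ [10;5;3]
C(9,7)∈J2 [10;5;4]
R(2,8)∈J1 [10;6;4]
mobility = 27 − 12 − 4 = 11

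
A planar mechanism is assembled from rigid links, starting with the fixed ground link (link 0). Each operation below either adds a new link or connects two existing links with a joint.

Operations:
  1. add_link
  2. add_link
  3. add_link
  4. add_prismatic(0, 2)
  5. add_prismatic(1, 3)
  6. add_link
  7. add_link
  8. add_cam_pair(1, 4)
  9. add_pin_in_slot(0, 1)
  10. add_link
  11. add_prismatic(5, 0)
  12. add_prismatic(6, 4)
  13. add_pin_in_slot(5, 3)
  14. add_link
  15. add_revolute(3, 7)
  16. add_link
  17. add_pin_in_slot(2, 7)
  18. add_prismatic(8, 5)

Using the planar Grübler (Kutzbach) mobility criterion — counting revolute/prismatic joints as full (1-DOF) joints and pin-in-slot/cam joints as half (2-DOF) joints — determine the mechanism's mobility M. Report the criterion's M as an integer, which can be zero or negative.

M = 8

(L,J1,J2)=(1,0,0); link0 fixed
link1: (2,0,0)
link2: (3,0,0)
link3: (4,0,0)
P 0-2 [J1]: (4,1,0)
P 1-3 [J1]: (4,2,0)
link4: (5,2,0)
link5: (6,2,0)
C 1-4 [J2]: (6,2,1)
PS 0-1 [J2]: (6,2,2)
link6: (7,2,2)
P 5-0 [J1]: (7,3,2)
P 6-4 [J1]: (7,4,2)
PS 5-3 [J2]: (7,4,3)
link7: (8,4,3)
R 3-7 [J1]: (8,5,3)
link8: (9,5,3)
PS 2-7 [J2]: (9,5,4)
P 8-5 [J1]: (9,6,4)
Grübler: 3·8 − 2·6 − 4 = 8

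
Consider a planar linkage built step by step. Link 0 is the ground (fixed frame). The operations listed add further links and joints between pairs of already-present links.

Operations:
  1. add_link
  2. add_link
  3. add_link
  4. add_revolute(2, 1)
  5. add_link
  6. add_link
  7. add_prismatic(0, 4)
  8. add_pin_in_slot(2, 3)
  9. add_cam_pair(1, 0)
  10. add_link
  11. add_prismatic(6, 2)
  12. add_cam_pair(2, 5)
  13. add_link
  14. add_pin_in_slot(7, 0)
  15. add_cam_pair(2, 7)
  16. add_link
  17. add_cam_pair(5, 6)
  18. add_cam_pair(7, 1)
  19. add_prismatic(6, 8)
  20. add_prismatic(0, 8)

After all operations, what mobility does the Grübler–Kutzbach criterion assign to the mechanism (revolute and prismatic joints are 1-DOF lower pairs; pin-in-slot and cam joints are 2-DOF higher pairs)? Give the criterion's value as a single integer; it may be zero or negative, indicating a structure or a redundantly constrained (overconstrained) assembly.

M = 7

(L,J1,J2)=(1,0,0); link0 fixed
link1: (2,0,0)
link2: (3,0,0)
link3: (4,0,0)
R 2-1 [J1]: (4,1,0)
link4: (5,1,0)
link5: (6,1,0)
P 0-4 [J1]: (6,2,0)
PS 2-3 [J2]: (6,2,1)
C 1-0 [J2]: (6,2,2)
link6: (7,2,2)
P 6-2 [J1]: (7,3,2)
C 2-5 [J2]: (7,3,3)
link7: (8,3,3)
PS 7-0 [J2]: (8,3,4)
C 2-7 [J2]: (8,3,5)
link8: (9,3,5)
C 5-6 [J2]: (9,3,6)
C 7-1 [J2]: (9,3,7)
P 6-8 [J1]: (9,4,7)
P 0-8 [J1]: (9,5,7)
Grübler: 3·8 − 2·5 − 7 = 7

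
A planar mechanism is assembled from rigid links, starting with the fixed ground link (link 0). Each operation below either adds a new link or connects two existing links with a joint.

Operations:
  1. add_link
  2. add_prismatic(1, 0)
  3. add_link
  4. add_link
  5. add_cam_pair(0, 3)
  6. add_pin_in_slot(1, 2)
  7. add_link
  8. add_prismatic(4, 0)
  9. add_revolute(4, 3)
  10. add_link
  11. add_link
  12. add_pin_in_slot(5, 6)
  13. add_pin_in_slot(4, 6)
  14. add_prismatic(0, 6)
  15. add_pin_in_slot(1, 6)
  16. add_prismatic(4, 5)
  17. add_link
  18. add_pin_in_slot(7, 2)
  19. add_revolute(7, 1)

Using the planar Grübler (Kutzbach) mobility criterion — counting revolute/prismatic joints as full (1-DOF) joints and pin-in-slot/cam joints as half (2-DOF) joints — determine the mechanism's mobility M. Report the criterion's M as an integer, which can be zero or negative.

link 0 = ground. State L|J1|J2 = 1|0|0
+link1  2|0|0
P(1,0) f=1→J1  2|1|0
+link2  3|1|0
+link3  4|1|0
C(0,3) f=2→J2  4|1|1
PS(1,2) f=2→J2  4|1|2
+link4  5|1|2
P(4,0) f=1→J1  5|2|2
R(4,3) f=1→J1  5|3|2
+link5  6|3|2
+link6  7|3|2
PS(5,6) f=2→J2  7|3|3
PS(4,6) f=2→J2  7|3|4
P(0,6) f=1→J1  7|4|4
PS(1,6) f=2→J2  7|4|5
P(4,5) f=1→J1  7|5|5
+link7  8|5|5
PS(7,2) f=2→J2  8|5|6
R(7,1) f=1→J1  8|6|6
M = 3(8−1)−2·6−6 = 21−12−6 = 3

M = 3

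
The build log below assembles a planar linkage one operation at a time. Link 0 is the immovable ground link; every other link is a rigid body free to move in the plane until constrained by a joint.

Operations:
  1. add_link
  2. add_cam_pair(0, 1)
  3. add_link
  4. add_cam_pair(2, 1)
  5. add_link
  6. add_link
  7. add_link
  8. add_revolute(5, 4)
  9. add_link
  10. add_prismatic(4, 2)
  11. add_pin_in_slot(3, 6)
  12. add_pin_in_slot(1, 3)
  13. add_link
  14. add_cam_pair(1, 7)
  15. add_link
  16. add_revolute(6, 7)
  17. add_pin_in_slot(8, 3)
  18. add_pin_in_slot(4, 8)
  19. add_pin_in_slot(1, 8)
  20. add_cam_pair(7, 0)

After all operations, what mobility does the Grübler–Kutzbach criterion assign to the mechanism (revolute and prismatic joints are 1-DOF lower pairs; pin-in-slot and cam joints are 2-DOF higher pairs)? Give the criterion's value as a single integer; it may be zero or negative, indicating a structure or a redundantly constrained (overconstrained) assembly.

link 0 = ground. State L|J1|J2 = 1|0|0
+link1  2|0|0
C(0,1) f=2→J2  2|0|1
+link2  3|0|1
C(2,1) f=2→J2  3|0|2
+link3  4|0|2
+link4  5|0|2
+link5  6|0|2
R(5,4) f=1→J1  6|1|2
+link6  7|1|2
P(4,2) f=1→J1  7|2|2
PS(3,6) f=2→J2  7|2|3
PS(1,3) f=2→J2  7|2|4
+link7  8|2|4
C(1,7) f=2→J2  8|2|5
+link8  9|2|5
R(6,7) f=1→J1  9|3|5
PS(8,3) f=2→J2  9|3|6
PS(4,8) f=2→J2  9|3|7
PS(1,8) f=2→J2  9|3|8
C(7,0) f=2→J2  9|3|9
M = 3(9−1)−2·3−9 = 24−6−9 = 9

M = 9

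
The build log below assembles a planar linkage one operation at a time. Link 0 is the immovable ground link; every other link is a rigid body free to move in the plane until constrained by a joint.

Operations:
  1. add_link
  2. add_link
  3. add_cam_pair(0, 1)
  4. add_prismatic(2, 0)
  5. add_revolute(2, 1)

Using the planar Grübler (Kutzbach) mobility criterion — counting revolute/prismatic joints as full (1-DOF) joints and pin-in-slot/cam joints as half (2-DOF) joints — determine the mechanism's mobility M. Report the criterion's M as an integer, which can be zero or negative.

M = 1

link 0 = ground. State L|J1|J2 = 1|0|0
+link1  2|0|0
+link2  3|0|0
C(0,1) f=2→J2  3|0|1
P(2,0) f=1→J1  3|1|1
R(2,1) f=1→J1  3|2|1
M = 3(3−1)−2·2−1 = 6−4−1 = 1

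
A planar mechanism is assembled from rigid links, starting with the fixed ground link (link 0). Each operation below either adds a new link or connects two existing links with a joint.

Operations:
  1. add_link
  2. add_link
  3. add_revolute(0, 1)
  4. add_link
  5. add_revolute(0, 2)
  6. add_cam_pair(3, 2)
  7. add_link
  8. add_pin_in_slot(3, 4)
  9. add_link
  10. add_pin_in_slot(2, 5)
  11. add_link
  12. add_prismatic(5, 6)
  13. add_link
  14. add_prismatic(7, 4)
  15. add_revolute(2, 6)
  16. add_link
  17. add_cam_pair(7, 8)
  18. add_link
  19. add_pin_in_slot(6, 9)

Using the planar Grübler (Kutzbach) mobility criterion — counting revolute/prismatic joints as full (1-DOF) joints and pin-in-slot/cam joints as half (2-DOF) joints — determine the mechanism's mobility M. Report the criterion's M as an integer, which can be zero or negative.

M = 12

link 0 = ground. State L|J1|J2 = 1|0|0
+link1  2|0|0
+link2  3|0|0
R(0,1) f=1→J1  3|1|0
+link3  4|1|0
R(0,2) f=1→J1  4|2|0
C(3,2) f=2→J2  4|2|1
+link4  5|2|1
PS(3,4) f=2→J2  5|2|2
+link5  6|2|2
PS(2,5) f=2→J2  6|2|3
+link6  7|2|3
P(5,6) f=1→J1  7|3|3
+link7  8|3|3
P(7,4) f=1→J1  8|4|3
R(2,6) f=1→J1  8|5|3
+link8  9|5|3
C(7,8) f=2→J2  9|5|4
+link9  10|5|4
PS(6,9) f=2→J2  10|5|5
M = 3(10−1)−2·5−5 = 27−10−5 = 12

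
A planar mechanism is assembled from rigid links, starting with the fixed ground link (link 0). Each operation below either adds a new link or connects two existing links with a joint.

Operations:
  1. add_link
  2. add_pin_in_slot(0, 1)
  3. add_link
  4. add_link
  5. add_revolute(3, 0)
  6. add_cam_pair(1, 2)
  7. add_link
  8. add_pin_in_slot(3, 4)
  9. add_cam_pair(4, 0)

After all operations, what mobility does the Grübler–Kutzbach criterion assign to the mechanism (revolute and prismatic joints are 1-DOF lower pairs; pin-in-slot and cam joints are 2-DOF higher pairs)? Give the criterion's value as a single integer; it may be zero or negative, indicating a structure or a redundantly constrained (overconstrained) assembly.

M = 6

(L,J1,J2)=(1,0,0); link0 fixed
link1: (2,0,0)
PS 0-1 [J2]: (2,0,1)
link2: (3,0,1)
link3: (4,0,1)
R 3-0 [J1]: (4,1,1)
C 1-2 [J2]: (4,1,2)
link4: (5,1,2)
PS 3-4 [J2]: (5,1,3)
C 4-0 [J2]: (5,1,4)
Grübler: 3·4 − 2·1 − 4 = 6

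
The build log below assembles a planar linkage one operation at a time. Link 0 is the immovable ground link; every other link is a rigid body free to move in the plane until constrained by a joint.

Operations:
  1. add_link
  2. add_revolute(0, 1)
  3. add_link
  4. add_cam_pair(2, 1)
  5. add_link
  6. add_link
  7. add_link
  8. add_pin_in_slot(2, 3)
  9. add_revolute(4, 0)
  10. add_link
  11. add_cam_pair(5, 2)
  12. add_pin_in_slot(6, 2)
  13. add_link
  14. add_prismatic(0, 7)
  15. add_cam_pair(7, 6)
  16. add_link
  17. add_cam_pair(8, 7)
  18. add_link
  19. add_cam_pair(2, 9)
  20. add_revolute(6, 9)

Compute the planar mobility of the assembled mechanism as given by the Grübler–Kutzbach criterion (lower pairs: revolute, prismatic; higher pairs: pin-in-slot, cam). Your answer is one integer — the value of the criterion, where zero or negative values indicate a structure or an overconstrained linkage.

M = 12

(L,J1,J2)=(1,0,0); link0 fixed
link1: (2,0,0)
R 0-1 [J1]: (2,1,0)
link2: (3,1,0)
C 2-1 [J2]: (3,1,1)
link3: (4,1,1)
link4: (5,1,1)
link5: (6,1,1)
PS 2-3 [J2]: (6,1,2)
R 4-0 [J1]: (6,2,2)
link6: (7,2,2)
C 5-2 [J2]: (7,2,3)
PS 6-2 [J2]: (7,2,4)
link7: (8,2,4)
P 0-7 [J1]: (8,3,4)
C 7-6 [J2]: (8,3,5)
link8: (9,3,5)
C 8-7 [J2]: (9,3,6)
link9: (10,3,6)
C 2-9 [J2]: (10,3,7)
R 6-9 [J1]: (10,4,7)
Grübler: 3·9 − 2·4 − 7 = 12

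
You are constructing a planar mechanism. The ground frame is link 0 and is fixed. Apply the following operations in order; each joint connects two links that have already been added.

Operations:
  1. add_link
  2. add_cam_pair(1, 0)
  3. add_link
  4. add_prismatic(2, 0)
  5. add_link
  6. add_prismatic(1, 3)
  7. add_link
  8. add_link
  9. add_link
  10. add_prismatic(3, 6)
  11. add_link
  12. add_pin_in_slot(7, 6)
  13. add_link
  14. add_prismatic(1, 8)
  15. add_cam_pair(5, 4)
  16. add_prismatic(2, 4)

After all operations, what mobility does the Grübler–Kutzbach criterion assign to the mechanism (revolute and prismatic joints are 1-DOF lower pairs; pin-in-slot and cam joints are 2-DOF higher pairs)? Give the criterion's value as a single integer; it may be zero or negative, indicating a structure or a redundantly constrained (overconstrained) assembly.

L=1 J1=0 J2=0
add link → L=2 J1=0 J2=0
C@1,0 dof=2 J2 → L=2 J1=0 J2=1
add link → L=3 J1=0 J2=1
P@2,0 dof=1 J1 → L=3 J1=1 J2=1
add link → L=4 J1=1 J2=1
P@1,3 dof=1 J1 → L=4 J1=2 J2=1
add link → L=5 J1=2 J2=1
add link → L=6 J1=2 J2=1
add link → L=7 J1=2 J2=1
P@3,6 dof=1 J1 → L=7 J1=3 J2=1
add link → L=8 J1=3 J2=1
PS@7,6 dof=2 J2 → L=8 J1=3 J2=2
add link → L=9 J1=3 J2=2
P@1,8 dof=1 J1 → L=9 J1=4 J2=2
C@5,4 dof=2 J2 → L=9 J1=4 J2=3
P@2,4 dof=1 J1 → L=9 J1=5 J2=3
M=3(L−1)−2J1−J2=3·8−2·5−3=11

M = 11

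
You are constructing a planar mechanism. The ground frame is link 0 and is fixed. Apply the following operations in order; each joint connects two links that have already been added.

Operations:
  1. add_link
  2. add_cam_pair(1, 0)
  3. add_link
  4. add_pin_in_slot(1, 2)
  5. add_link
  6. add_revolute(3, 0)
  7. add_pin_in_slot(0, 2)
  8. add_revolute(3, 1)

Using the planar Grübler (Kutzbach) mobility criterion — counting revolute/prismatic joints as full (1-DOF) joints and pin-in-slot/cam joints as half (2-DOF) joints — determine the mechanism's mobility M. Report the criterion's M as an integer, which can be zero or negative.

(L,J1,J2)=(1,0,0); link0 fixed
link1: (2,0,0)
C 1-0 [J2]: (2,0,1)
link2: (3,0,1)
PS 1-2 [J2]: (3,0,2)
link3: (4,0,2)
R 3-0 [J1]: (4,1,2)
PS 0-2 [J2]: (4,1,3)
R 3-1 [J1]: (4,2,3)
Grübler: 3·3 − 2·2 − 3 = 2

M = 2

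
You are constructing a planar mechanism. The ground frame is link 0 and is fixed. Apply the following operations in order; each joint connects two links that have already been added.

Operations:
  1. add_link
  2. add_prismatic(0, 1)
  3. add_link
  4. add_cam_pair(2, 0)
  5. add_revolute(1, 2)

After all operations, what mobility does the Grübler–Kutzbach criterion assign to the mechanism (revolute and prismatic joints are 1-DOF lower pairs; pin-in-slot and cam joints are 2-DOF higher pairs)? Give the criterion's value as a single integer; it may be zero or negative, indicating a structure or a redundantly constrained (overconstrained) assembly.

M = 1

link 0 = ground. State L|J1|J2 = 1|0|0
+link1  2|0|0
P(0,1) f=1→J1  2|1|0
+link2  3|1|0
C(2,0) f=2→J2  3|1|1
R(1,2) f=1→J1  3|2|1
M = 3(3−1)−2·2−1 = 6−4−1 = 1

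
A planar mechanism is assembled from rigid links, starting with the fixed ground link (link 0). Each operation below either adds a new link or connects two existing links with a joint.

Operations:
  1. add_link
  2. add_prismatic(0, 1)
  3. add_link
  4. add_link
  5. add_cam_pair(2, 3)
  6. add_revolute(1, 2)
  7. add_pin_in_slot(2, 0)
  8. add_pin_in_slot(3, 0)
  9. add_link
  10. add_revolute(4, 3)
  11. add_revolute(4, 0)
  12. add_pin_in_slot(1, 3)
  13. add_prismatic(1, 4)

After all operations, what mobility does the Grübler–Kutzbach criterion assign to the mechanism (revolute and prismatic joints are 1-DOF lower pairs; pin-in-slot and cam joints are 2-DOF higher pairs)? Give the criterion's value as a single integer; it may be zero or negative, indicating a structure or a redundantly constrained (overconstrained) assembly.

link 0 = ground. State L|J1|J2 = 1|0|0
+link1  2|0|0
P(0,1) f=1→J1  2|1|0
+link2  3|1|0
+link3  4|1|0
C(2,3) f=2→J2  4|1|1
R(1,2) f=1→J1  4|2|1
PS(2,0) f=2→J2  4|2|2
PS(3,0) f=2→J2  4|2|3
+link4  5|2|3
R(4,3) f=1→J1  5|3|3
R(4,0) f=1→J1  5|4|3
PS(1,3) f=2→J2  5|4|4
P(1,4) f=1→J1  5|5|4
M = 3(5−1)−2·5−4 = 12−10−4 = -2

M = -2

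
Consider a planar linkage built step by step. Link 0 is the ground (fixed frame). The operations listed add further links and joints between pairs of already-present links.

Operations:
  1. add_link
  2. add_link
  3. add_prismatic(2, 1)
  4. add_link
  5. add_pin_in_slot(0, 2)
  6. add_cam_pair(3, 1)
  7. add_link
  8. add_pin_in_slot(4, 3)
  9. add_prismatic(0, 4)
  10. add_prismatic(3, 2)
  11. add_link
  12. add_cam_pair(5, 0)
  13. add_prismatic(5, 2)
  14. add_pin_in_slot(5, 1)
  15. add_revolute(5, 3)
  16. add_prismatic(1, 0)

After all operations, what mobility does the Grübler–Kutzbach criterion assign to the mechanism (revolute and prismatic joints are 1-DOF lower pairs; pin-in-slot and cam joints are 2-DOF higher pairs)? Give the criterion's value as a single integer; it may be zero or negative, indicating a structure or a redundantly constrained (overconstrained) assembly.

ground; <1,0,0>
#1 <2,0,0>
#2 <3,0,0>
P:2↔1 J1 <3,1,0>
#3 <4,1,0>
PS:0↔2 J2 <4,1,1>
C:3↔1 J2 <4,1,2>
#4 <5,1,2>
PS:4↔3 J2 <5,1,3>
P:0↔4 J1 <5,2,3>
P:3↔2 J1 <5,3,3>
#5 <6,3,3>
C:5↔0 J2 <6,3,4>
P:5↔2 J1 <6,4,4>
PS:5↔1 J2 <6,4,5>
R:5↔3 J1 <6,5,5>
P:1↔0 J1 <6,6,5>
3×5 − 2×6 − 1×5 = -2

M = -2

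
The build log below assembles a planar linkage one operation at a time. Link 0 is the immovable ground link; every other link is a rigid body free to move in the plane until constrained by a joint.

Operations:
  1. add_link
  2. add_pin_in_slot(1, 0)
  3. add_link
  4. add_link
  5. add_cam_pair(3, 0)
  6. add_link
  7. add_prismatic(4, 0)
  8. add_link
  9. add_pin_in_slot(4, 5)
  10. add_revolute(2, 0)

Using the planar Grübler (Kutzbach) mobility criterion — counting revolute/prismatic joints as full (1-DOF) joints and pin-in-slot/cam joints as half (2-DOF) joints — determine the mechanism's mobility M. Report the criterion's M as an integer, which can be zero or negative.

M = 8

ground; <1,0,0>
#1 <2,0,0>
PS:1↔0 J2 <2,0,1>
#2 <3,0,1>
#3 <4,0,1>
C:3↔0 J2 <4,0,2>
#4 <5,0,2>
P:4↔0 J1 <5,1,2>
#5 <6,1,2>
PS:4↔5 J2 <6,1,3>
R:2↔0 J1 <6,2,3>
3×5 − 2×2 − 1×3 = 8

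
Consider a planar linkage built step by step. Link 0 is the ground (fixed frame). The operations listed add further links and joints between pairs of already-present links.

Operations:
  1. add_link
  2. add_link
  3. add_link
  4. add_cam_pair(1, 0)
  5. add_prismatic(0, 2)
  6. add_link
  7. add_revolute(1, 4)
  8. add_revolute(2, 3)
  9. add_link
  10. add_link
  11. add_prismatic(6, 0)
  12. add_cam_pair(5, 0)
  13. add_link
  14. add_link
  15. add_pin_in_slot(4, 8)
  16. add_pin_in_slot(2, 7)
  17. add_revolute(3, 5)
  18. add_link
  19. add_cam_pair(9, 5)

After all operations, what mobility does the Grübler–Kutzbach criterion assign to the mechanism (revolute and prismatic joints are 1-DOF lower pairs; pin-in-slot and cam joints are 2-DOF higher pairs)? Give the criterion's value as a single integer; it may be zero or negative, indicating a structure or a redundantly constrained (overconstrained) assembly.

M = 12

link 0 = ground. State L|J1|J2 = 1|0|0
+link1  2|0|0
+link2  3|0|0
+link3  4|0|0
C(1,0) f=2→J2  4|0|1
P(0,2) f=1→J1  4|1|1
+link4  5|1|1
R(1,4) f=1→J1  5|2|1
R(2,3) f=1→J1  5|3|1
+link5  6|3|1
+link6  7|3|1
P(6,0) f=1→J1  7|4|1
C(5,0) f=2→J2  7|4|2
+link7  8|4|2
+link8  9|4|2
PS(4,8) f=2→J2  9|4|3
PS(2,7) f=2→J2  9|4|4
R(3,5) f=1→J1  9|5|4
+link9  10|5|4
C(9,5) f=2→J2  10|5|5
M = 3(10−1)−2·5−5 = 27−10−5 = 12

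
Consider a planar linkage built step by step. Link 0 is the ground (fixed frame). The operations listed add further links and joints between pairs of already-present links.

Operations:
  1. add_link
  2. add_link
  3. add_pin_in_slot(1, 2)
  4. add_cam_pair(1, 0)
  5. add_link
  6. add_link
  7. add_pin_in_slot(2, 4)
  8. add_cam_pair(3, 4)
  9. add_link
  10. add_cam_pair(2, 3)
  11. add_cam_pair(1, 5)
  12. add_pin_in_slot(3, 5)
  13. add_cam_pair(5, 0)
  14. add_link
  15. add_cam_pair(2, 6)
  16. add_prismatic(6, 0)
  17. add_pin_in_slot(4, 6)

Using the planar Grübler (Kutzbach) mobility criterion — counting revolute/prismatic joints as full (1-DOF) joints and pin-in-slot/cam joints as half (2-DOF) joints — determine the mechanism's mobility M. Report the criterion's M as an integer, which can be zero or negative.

M = 6

L=1 J1=0 J2=0
add link → L=2 J1=0 J2=0
add link → L=3 J1=0 J2=0
PS@1,2 dof=2 J2 → L=3 J1=0 J2=1
C@1,0 dof=2 J2 → L=3 J1=0 J2=2
add link → L=4 J1=0 J2=2
add link → L=5 J1=0 J2=2
PS@2,4 dof=2 J2 → L=5 J1=0 J2=3
C@3,4 dof=2 J2 → L=5 J1=0 J2=4
add link → L=6 J1=0 J2=4
C@2,3 dof=2 J2 → L=6 J1=0 J2=5
C@1,5 dof=2 J2 → L=6 J1=0 J2=6
PS@3,5 dof=2 J2 → L=6 J1=0 J2=7
C@5,0 dof=2 J2 → L=6 J1=0 J2=8
add link → L=7 J1=0 J2=8
C@2,6 dof=2 J2 → L=7 J1=0 J2=9
P@6,0 dof=1 J1 → L=7 J1=1 J2=9
PS@4,6 dof=2 J2 → L=7 J1=1 J2=10
M=3(L−1)−2J1−J2=3·6−2·1−10=6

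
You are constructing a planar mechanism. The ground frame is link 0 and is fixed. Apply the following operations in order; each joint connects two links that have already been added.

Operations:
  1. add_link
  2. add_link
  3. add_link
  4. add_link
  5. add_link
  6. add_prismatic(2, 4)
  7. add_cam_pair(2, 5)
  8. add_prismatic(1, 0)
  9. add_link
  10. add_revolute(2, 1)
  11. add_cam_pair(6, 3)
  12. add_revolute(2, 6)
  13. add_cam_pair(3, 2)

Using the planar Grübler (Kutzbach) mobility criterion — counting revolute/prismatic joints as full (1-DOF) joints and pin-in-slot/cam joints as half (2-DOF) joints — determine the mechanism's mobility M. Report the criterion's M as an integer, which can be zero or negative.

M = 7

L=1 J1=0 J2=0
add link → L=2 J1=0 J2=0
add link → L=3 J1=0 J2=0
add link → L=4 J1=0 J2=0
add link → L=5 J1=0 J2=0
add link → L=6 J1=0 J2=0
P@2,4 dof=1 J1 → L=6 J1=1 J2=0
C@2,5 dof=2 J2 → L=6 J1=1 J2=1
P@1,0 dof=1 J1 → L=6 J1=2 J2=1
add link → L=7 J1=2 J2=1
R@2,1 dof=1 J1 → L=7 J1=3 J2=1
C@6,3 dof=2 J2 → L=7 J1=3 J2=2
R@2,6 dof=1 J1 → L=7 J1=4 J2=2
C@3,2 dof=2 J2 → L=7 J1=4 J2=3
M=3(L−1)−2J1−J2=3·6−2·4−3=7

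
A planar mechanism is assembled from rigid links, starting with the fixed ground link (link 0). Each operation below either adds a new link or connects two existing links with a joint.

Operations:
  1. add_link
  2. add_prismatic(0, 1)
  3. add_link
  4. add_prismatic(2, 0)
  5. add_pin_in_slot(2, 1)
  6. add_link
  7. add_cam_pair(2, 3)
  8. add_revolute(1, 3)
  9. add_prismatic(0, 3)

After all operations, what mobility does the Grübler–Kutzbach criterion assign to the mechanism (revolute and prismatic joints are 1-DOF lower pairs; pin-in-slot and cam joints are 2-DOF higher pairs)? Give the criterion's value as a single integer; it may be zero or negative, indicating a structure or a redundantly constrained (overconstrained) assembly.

M = -1

link 0 = ground. State L|J1|J2 = 1|0|0
+link1  2|0|0
P(0,1) f=1→J1  2|1|0
+link2  3|1|0
P(2,0) f=1→J1  3|2|0
PS(2,1) f=2→J2  3|2|1
+link3  4|2|1
C(2,3) f=2→J2  4|2|2
R(1,3) f=1→J1  4|3|2
P(0,3) f=1→J1  4|4|2
M = 3(4−1)−2·4−2 = 9−8−2 = -1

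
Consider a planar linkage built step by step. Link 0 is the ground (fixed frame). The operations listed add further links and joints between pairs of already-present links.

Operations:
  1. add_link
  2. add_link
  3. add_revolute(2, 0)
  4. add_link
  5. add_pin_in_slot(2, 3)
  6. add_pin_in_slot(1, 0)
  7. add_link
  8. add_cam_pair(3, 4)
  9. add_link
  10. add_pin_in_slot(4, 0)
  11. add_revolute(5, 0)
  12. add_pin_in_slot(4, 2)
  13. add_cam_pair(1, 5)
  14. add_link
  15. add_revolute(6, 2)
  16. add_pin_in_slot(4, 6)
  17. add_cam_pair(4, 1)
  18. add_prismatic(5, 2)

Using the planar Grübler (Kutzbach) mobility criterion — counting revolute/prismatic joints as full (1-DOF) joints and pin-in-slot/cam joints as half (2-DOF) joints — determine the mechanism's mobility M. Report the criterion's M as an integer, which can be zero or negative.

M = 2

ground; <1,0,0>
#1 <2,0,0>
#2 <3,0,0>
R:2↔0 J1 <3,1,0>
#3 <4,1,0>
PS:2↔3 J2 <4,1,1>
PS:1↔0 J2 <4,1,2>
#4 <5,1,2>
C:3↔4 J2 <5,1,3>
#5 <6,1,3>
PS:4↔0 J2 <6,1,4>
R:5↔0 J1 <6,2,4>
PS:4↔2 J2 <6,2,5>
C:1↔5 J2 <6,2,6>
#6 <7,2,6>
R:6↔2 J1 <7,3,6>
PS:4↔6 J2 <7,3,7>
C:4↔1 J2 <7,3,8>
P:5↔2 J1 <7,4,8>
3×6 − 2×4 − 1×8 = 2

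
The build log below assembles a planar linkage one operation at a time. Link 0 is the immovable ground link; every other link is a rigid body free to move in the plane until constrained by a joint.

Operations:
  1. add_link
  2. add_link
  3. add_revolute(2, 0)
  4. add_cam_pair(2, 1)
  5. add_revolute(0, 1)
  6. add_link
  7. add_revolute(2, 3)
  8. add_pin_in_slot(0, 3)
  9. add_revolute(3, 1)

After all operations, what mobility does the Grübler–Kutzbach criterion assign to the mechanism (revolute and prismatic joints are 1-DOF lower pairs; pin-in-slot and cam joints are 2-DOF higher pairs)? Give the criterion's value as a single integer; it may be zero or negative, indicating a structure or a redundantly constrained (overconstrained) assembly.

M = -1

L=1 J1=0 J2=0
add link → L=2 J1=0 J2=0
add link → L=3 J1=0 J2=0
R@2,0 dof=1 J1 → L=3 J1=1 J2=0
C@2,1 dof=2 J2 → L=3 J1=1 J2=1
R@0,1 dof=1 J1 → L=3 J1=2 J2=1
add link → L=4 J1=2 J2=1
R@2,3 dof=1 J1 → L=4 J1=3 J2=1
PS@0,3 dof=2 J2 → L=4 J1=3 J2=2
R@3,1 dof=1 J1 → L=4 J1=4 J2=2
M=3(L−1)−2J1−J2=3·3−2·4−2=-1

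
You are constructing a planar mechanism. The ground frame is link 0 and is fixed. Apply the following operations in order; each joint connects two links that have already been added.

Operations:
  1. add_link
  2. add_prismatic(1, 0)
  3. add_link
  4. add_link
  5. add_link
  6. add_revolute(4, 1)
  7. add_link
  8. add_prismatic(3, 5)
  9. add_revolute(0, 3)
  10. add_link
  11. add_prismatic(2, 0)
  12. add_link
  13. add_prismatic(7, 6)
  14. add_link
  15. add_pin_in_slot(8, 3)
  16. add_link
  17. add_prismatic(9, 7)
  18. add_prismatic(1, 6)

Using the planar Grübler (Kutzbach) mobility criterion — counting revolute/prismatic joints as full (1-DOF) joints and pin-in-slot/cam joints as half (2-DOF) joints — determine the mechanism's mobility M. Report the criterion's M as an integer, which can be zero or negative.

M = 10

ground; <1,0,0>
#1 <2,0,0>
P:1↔0 J1 <2,1,0>
#2 <3,1,0>
#3 <4,1,0>
#4 <5,1,0>
R:4↔1 J1 <5,2,0>
#5 <6,2,0>
P:3↔5 J1 <6,3,0>
R:0↔3 J1 <6,4,0>
#6 <7,4,0>
P:2↔0 J1 <7,5,0>
#7 <8,5,0>
P:7↔6 J1 <8,6,0>
#8 <9,6,0>
PS:8↔3 J2 <9,6,1>
#9 <10,6,1>
P:9↔7 J1 <10,7,1>
P:1↔6 J1 <10,8,1>
3×9 − 2×8 − 1×1 = 10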